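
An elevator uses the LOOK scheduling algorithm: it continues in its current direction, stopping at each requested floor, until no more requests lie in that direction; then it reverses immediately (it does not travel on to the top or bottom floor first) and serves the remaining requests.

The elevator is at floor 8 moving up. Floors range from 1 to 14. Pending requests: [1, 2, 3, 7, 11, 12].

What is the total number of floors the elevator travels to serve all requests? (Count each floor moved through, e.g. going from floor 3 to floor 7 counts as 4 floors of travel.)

Start at floor 8 moving up, LOOK stop order: [11, 12, 7, 3, 2, 1]
  8 → 11: |11-8| = 3, total = 3
  11 → 12: |12-11| = 1, total = 4
  12 → 7: |7-12| = 5, total = 9
  7 → 3: |3-7| = 4, total = 13
  3 → 2: |2-3| = 1, total = 14
  2 → 1: |1-2| = 1, total = 15

Answer: 15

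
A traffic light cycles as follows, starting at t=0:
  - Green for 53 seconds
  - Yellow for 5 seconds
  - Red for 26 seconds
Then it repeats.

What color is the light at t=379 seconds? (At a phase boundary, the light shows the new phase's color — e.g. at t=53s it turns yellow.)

Cycle length = 53 + 5 + 26 = 84s
t = 379, phase_t = 379 mod 84 = 43
43 < 53 (green end) → GREEN

Answer: green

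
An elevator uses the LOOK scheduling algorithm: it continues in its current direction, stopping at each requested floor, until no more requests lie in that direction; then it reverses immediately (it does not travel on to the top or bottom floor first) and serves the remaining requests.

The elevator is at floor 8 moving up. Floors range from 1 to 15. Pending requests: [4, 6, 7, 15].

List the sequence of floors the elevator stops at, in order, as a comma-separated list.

Answer: 15, 7, 6, 4

Derivation:
Current: 8, moving UP
Serve above first (ascending): [15]
Then reverse, serve below (descending): [7, 6, 4]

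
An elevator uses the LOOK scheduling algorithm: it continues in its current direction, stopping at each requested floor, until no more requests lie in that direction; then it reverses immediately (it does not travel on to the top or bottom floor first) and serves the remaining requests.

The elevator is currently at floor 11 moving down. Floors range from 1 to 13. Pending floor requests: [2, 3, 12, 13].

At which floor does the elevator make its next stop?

Answer: 3

Derivation:
Current floor: 11, direction: down
Requests above: [12, 13]
Requests below: [2, 3]
Moving down and requests lie below → nearest below is max([2, 3]) = 3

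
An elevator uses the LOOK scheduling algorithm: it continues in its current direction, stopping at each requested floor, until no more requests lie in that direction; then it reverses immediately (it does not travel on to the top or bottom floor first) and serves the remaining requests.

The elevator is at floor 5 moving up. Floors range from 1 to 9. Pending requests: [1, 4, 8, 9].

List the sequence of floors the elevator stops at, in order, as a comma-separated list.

Current: 5, moving UP
Serve above first (ascending): [8, 9]
Then reverse, serve below (descending): [4, 1]

Answer: 8, 9, 4, 1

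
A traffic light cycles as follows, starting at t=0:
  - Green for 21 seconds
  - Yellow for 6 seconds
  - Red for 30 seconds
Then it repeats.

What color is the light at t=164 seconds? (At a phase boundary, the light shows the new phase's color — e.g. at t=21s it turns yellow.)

Cycle length = 21 + 6 + 30 = 57s
t = 164, phase_t = 164 mod 57 = 50
50 >= 27 → RED

Answer: red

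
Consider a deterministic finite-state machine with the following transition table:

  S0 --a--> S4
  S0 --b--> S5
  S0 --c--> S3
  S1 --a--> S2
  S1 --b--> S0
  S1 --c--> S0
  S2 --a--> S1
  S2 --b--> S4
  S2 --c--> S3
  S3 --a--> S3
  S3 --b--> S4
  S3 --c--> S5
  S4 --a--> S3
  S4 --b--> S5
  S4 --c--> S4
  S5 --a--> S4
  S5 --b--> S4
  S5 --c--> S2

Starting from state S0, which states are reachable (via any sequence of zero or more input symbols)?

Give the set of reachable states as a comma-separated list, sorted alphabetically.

BFS from S0:
  visit S0: S0--a-->S4 (new), S0--b-->S5 (new), S0--c-->S3 (new)
  visit S4: S4--a-->S3 (seen), S4--b-->S5 (seen), S4--c-->S4 (seen)
  visit S5: S5--a-->S4 (seen), S5--b-->S4 (seen), S5--c-->S2 (new)
  visit S3: S3--a-->S3 (seen), S3--b-->S4 (seen), S3--c-->S5 (seen)
  visit S2: S2--a-->S1 (new), S2--b-->S4 (seen), S2--c-->S3 (seen)
  visit S1: S1--a-->S2 (seen), S1--b-->S0 (seen), S1--c-->S0 (seen)

Answer: S0, S1, S2, S3, S4, S5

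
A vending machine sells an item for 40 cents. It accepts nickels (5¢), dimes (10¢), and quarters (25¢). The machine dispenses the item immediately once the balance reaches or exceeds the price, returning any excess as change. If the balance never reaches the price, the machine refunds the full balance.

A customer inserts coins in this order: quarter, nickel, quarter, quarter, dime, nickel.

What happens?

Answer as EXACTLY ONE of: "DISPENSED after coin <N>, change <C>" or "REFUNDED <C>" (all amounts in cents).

Answer: DISPENSED after coin 3, change 15

Derivation:
Price: 40¢
Coin 1 (quarter, 25¢): balance = 25¢
Coin 2 (nickel, 5¢): balance = 30¢
Coin 3 (quarter, 25¢): balance = 55¢
  → balance >= price → DISPENSE, change = 55 - 40 = 15¢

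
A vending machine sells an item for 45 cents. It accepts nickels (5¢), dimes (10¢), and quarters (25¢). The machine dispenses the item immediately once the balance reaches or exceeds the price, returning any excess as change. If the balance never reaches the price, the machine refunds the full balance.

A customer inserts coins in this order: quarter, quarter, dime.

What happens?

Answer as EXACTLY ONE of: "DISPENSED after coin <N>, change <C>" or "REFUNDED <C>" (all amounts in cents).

Answer: DISPENSED after coin 2, change 5

Derivation:
Price: 45¢
Coin 1 (quarter, 25¢): balance = 25¢
Coin 2 (quarter, 25¢): balance = 50¢
  → balance >= price → DISPENSE, change = 50 - 45 = 5¢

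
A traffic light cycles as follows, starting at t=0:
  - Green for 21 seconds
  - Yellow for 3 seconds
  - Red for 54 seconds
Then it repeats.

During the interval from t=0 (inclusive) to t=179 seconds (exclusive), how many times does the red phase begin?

Cycle = 21+3+54 = 78s
red phase starts at t = k*78 + 24 for k=0,1,2,...
Need k*78+24 < 179 → k < 1.987
k ∈ {0, ..., 1} → 2 starts

Answer: 2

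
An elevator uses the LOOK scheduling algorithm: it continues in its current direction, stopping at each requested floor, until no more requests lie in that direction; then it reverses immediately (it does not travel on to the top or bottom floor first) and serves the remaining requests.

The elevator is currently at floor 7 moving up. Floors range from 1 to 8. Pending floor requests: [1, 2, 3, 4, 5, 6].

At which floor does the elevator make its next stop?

Answer: 6

Derivation:
Current floor: 7, direction: up
Requests above: []
Requests below: [1, 2, 3, 4, 5, 6]
Moving up but no requests above → reverse; nearest below is max([1, 2, 3, 4, 5, 6]) = 6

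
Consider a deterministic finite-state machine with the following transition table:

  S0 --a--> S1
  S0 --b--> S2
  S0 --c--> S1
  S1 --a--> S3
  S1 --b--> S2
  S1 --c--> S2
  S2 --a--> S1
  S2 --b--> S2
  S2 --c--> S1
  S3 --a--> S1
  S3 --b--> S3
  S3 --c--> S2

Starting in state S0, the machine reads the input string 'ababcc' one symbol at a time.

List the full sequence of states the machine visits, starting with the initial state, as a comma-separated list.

Start: S0
  read 'a': S0 --a--> S1
  read 'b': S1 --b--> S2
  read 'a': S2 --a--> S1
  read 'b': S1 --b--> S2
  read 'c': S2 --c--> S1
  read 'c': S1 --c--> S2

Answer: S0, S1, S2, S1, S2, S1, S2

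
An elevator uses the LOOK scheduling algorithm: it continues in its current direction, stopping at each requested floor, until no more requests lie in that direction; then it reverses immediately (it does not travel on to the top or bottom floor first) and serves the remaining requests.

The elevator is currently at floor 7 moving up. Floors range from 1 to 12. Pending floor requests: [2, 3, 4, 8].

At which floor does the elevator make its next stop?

Current floor: 7, direction: up
Requests above: [8]
Requests below: [2, 3, 4]
Moving up and requests lie above → nearest above is min([8]) = 8

Answer: 8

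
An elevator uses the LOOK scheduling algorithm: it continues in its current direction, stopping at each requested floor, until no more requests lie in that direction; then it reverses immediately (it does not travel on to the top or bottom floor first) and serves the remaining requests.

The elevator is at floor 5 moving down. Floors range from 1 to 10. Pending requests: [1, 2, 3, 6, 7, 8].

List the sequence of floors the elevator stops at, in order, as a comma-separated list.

Current: 5, moving DOWN
Serve below first (descending): [3, 2, 1]
Then reverse, serve above (ascending): [6, 7, 8]

Answer: 3, 2, 1, 6, 7, 8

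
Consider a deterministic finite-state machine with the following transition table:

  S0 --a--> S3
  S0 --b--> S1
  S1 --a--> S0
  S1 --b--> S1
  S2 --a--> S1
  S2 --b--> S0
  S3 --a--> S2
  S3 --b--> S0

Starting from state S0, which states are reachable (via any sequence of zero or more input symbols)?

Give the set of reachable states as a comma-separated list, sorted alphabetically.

BFS from S0:
  visit S0: S0--a-->S3 (new), S0--b-->S1 (new)
  visit S3: S3--a-->S2 (new), S3--b-->S0 (seen)
  visit S1: S1--a-->S0 (seen), S1--b-->S1 (seen)
  visit S2: S2--a-->S1 (seen), S2--b-->S0 (seen)

Answer: S0, S1, S2, S3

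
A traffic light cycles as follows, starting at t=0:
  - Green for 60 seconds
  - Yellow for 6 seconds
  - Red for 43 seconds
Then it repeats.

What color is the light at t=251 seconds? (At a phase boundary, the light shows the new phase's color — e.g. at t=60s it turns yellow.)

Cycle length = 60 + 6 + 43 = 109s
t = 251, phase_t = 251 mod 109 = 33
33 < 60 (green end) → GREEN

Answer: green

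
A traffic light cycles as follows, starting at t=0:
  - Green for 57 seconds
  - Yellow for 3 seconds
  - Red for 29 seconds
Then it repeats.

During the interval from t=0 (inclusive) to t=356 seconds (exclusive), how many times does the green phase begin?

Answer: 4

Derivation:
Cycle = 57+3+29 = 89s
green phase starts at t = k*89 + 0 for k=0,1,2,...
Need k*89+0 < 356 → k < 4.000
k ∈ {0, ..., 3} → 4 starts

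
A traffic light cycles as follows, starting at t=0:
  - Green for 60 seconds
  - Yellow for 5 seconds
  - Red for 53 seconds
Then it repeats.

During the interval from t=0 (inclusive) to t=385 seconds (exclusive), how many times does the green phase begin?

Answer: 4

Derivation:
Cycle = 60+5+53 = 118s
green phase starts at t = k*118 + 0 for k=0,1,2,...
Need k*118+0 < 385 → k < 3.263
k ∈ {0, ..., 3} → 4 starts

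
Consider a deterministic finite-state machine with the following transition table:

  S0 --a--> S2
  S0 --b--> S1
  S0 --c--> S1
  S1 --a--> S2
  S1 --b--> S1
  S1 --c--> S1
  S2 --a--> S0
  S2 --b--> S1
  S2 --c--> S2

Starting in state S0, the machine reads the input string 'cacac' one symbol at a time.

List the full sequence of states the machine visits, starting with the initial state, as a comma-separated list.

Start: S0
  read 'c': S0 --c--> S1
  read 'a': S1 --a--> S2
  read 'c': S2 --c--> S2
  read 'a': S2 --a--> S0
  read 'c': S0 --c--> S1

Answer: S0, S1, S2, S2, S0, S1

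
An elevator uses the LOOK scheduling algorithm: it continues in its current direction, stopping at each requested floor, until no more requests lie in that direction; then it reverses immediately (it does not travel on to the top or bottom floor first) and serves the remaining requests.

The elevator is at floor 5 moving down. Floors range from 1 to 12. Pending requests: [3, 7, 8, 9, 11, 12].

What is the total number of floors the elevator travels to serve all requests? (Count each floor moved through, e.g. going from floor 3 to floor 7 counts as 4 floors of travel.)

Answer: 11

Derivation:
Start at floor 5 moving down, LOOK stop order: [3, 7, 8, 9, 11, 12]
  5 → 3: |3-5| = 2, total = 2
  3 → 7: |7-3| = 4, total = 6
  7 → 8: |8-7| = 1, total = 7
  8 → 9: |9-8| = 1, total = 8
  9 → 11: |11-9| = 2, total = 10
  11 → 12: |12-11| = 1, total = 11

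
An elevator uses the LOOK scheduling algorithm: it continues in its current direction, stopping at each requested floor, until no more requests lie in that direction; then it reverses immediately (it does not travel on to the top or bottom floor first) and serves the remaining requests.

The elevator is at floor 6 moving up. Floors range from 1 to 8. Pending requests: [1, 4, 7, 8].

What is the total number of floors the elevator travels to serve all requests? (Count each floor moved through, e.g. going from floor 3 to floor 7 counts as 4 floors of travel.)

Answer: 9

Derivation:
Start at floor 6 moving up, LOOK stop order: [7, 8, 4, 1]
  6 → 7: |7-6| = 1, total = 1
  7 → 8: |8-7| = 1, total = 2
  8 → 4: |4-8| = 4, total = 6
  4 → 1: |1-4| = 3, total = 9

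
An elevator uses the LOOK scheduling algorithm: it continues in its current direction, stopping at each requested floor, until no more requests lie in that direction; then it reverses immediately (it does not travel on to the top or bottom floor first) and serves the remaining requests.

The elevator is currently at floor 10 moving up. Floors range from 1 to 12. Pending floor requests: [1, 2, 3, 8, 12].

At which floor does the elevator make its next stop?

Current floor: 10, direction: up
Requests above: [12]
Requests below: [1, 2, 3, 8]
Moving up and requests lie above → nearest above is min([12]) = 12

Answer: 12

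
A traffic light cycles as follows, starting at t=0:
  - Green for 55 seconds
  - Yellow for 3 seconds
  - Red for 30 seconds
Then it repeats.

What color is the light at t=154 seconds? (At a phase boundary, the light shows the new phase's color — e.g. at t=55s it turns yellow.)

Answer: red

Derivation:
Cycle length = 55 + 3 + 30 = 88s
t = 154, phase_t = 154 mod 88 = 66
66 >= 58 → RED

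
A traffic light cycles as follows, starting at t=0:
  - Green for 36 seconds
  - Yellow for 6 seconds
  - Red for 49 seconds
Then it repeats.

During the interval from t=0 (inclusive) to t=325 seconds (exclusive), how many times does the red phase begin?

Answer: 4

Derivation:
Cycle = 36+6+49 = 91s
red phase starts at t = k*91 + 42 for k=0,1,2,...
Need k*91+42 < 325 → k < 3.110
k ∈ {0, ..., 3} → 4 starts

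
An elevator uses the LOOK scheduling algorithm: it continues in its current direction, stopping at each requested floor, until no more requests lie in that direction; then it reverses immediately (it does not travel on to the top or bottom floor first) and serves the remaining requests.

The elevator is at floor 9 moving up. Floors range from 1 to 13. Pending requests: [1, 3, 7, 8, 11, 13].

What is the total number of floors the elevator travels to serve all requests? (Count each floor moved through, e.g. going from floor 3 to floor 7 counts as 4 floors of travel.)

Start at floor 9 moving up, LOOK stop order: [11, 13, 8, 7, 3, 1]
  9 → 11: |11-9| = 2, total = 2
  11 → 13: |13-11| = 2, total = 4
  13 → 8: |8-13| = 5, total = 9
  8 → 7: |7-8| = 1, total = 10
  7 → 3: |3-7| = 4, total = 14
  3 → 1: |1-3| = 2, total = 16

Answer: 16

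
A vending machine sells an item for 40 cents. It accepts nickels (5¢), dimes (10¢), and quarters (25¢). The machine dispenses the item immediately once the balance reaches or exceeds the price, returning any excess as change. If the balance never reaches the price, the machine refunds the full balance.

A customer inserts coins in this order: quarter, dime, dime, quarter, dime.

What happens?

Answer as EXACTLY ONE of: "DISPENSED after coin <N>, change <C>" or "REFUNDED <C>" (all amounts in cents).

Price: 40¢
Coin 1 (quarter, 25¢): balance = 25¢
Coin 2 (dime, 10¢): balance = 35¢
Coin 3 (dime, 10¢): balance = 45¢
  → balance >= price → DISPENSE, change = 45 - 40 = 5¢

Answer: DISPENSED after coin 3, change 5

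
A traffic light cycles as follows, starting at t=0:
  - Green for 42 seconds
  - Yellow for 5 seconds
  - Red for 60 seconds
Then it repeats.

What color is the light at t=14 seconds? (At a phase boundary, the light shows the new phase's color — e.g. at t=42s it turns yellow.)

Cycle length = 42 + 5 + 60 = 107s
t = 14, phase_t = 14 mod 107 = 14
14 < 42 (green end) → GREEN

Answer: green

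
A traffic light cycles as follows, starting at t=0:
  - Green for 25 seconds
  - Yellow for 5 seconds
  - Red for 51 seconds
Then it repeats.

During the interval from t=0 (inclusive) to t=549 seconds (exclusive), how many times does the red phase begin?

Answer: 7

Derivation:
Cycle = 25+5+51 = 81s
red phase starts at t = k*81 + 30 for k=0,1,2,...
Need k*81+30 < 549 → k < 6.407
k ∈ {0, ..., 6} → 7 starts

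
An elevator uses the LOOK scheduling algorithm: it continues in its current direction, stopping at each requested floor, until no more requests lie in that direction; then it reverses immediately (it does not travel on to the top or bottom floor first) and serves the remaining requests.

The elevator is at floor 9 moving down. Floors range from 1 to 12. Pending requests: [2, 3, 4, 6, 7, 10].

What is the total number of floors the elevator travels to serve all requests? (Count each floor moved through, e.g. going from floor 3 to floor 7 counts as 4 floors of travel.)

Answer: 15

Derivation:
Start at floor 9 moving down, LOOK stop order: [7, 6, 4, 3, 2, 10]
  9 → 7: |7-9| = 2, total = 2
  7 → 6: |6-7| = 1, total = 3
  6 → 4: |4-6| = 2, total = 5
  4 → 3: |3-4| = 1, total = 6
  3 → 2: |2-3| = 1, total = 7
  2 → 10: |10-2| = 8, total = 15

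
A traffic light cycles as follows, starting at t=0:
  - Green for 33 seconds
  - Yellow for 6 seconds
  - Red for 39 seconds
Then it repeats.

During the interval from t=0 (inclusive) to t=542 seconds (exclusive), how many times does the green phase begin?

Answer: 7

Derivation:
Cycle = 33+6+39 = 78s
green phase starts at t = k*78 + 0 for k=0,1,2,...
Need k*78+0 < 542 → k < 6.949
k ∈ {0, ..., 6} → 7 starts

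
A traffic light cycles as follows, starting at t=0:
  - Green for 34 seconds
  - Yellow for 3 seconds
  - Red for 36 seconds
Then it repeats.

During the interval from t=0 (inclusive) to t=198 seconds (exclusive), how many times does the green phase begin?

Answer: 3

Derivation:
Cycle = 34+3+36 = 73s
green phase starts at t = k*73 + 0 for k=0,1,2,...
Need k*73+0 < 198 → k < 2.712
k ∈ {0, ..., 2} → 3 starts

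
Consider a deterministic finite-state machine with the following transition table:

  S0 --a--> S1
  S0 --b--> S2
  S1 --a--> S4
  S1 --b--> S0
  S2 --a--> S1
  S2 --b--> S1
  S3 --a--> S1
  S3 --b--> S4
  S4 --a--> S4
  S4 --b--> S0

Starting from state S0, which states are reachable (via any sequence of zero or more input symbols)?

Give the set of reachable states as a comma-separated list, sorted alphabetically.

Answer: S0, S1, S2, S4

Derivation:
BFS from S0:
  visit S0: S0--a-->S1 (new), S0--b-->S2 (new)
  visit S1: S1--a-->S4 (new), S1--b-->S0 (seen)
  visit S2: S2--a-->S1 (seen), S2--b-->S1 (seen)
  visit S4: S4--a-->S4 (seen), S4--b-->S0 (seen)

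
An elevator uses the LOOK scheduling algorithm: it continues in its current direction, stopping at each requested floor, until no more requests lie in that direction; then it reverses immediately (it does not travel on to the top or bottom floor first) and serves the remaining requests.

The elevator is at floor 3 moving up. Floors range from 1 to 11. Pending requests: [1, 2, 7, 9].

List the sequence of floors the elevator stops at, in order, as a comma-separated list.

Current: 3, moving UP
Serve above first (ascending): [7, 9]
Then reverse, serve below (descending): [2, 1]

Answer: 7, 9, 2, 1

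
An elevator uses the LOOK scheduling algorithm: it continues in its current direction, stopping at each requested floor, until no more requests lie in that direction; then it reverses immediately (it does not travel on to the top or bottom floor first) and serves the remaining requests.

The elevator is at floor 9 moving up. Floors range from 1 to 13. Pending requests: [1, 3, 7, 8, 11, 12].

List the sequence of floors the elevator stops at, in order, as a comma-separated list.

Answer: 11, 12, 8, 7, 3, 1

Derivation:
Current: 9, moving UP
Serve above first (ascending): [11, 12]
Then reverse, serve below (descending): [8, 7, 3, 1]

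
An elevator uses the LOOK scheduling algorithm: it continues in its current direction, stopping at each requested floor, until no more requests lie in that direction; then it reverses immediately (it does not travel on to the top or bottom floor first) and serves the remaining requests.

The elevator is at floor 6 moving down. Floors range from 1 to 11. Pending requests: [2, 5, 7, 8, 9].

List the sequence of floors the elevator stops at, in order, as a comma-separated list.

Current: 6, moving DOWN
Serve below first (descending): [5, 2]
Then reverse, serve above (ascending): [7, 8, 9]

Answer: 5, 2, 7, 8, 9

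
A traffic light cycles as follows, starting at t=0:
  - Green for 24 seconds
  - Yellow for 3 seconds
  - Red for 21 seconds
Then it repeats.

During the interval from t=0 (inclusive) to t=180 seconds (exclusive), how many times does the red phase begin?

Answer: 4

Derivation:
Cycle = 24+3+21 = 48s
red phase starts at t = k*48 + 27 for k=0,1,2,...
Need k*48+27 < 180 → k < 3.188
k ∈ {0, ..., 3} → 4 starts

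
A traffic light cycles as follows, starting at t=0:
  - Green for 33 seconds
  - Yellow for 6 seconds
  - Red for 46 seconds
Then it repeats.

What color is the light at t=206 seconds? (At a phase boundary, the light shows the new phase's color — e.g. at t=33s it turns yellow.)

Cycle length = 33 + 6 + 46 = 85s
t = 206, phase_t = 206 mod 85 = 36
33 <= 36 < 39 (yellow end) → YELLOW

Answer: yellow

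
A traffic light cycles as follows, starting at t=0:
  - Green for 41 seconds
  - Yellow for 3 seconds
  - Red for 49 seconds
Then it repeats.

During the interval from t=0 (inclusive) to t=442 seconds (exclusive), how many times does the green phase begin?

Answer: 5

Derivation:
Cycle = 41+3+49 = 93s
green phase starts at t = k*93 + 0 for k=0,1,2,...
Need k*93+0 < 442 → k < 4.753
k ∈ {0, ..., 4} → 5 starts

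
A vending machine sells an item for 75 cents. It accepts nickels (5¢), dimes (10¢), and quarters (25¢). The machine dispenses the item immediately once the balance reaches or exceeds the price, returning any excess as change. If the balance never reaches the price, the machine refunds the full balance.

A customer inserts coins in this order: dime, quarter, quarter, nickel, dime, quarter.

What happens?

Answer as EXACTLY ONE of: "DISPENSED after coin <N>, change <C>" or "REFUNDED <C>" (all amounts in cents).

Price: 75¢
Coin 1 (dime, 10¢): balance = 10¢
Coin 2 (quarter, 25¢): balance = 35¢
Coin 3 (quarter, 25¢): balance = 60¢
Coin 4 (nickel, 5¢): balance = 65¢
Coin 5 (dime, 10¢): balance = 75¢
  → balance >= price → DISPENSE, change = 75 - 75 = 0¢

Answer: DISPENSED after coin 5, change 0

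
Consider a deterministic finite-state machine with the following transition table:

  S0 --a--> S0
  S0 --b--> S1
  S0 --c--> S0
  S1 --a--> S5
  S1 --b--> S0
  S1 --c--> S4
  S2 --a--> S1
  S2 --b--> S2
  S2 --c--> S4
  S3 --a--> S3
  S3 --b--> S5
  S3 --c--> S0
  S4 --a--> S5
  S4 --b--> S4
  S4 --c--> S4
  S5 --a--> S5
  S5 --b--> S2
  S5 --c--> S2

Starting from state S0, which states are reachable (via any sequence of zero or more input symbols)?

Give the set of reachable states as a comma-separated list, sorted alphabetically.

Answer: S0, S1, S2, S4, S5

Derivation:
BFS from S0:
  visit S0: S0--a-->S0 (seen), S0--b-->S1 (new), S0--c-->S0 (seen)
  visit S1: S1--a-->S5 (new), S1--b-->S0 (seen), S1--c-->S4 (new)
  visit S5: S5--a-->S5 (seen), S5--b-->S2 (new), S5--c-->S2 (seen)
  visit S4: S4--a-->S5 (seen), S4--b-->S4 (seen), S4--c-->S4 (seen)
  visit S2: S2--a-->S1 (seen), S2--b-->S2 (seen), S2--c-->S4 (seen)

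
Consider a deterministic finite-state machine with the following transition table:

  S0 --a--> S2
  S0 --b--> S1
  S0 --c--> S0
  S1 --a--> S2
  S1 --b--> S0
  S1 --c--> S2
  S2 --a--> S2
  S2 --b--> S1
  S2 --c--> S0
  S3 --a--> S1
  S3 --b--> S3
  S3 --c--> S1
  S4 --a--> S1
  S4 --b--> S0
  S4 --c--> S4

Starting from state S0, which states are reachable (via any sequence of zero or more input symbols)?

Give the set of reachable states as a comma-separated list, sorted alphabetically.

BFS from S0:
  visit S0: S0--a-->S2 (new), S0--b-->S1 (new), S0--c-->S0 (seen)
  visit S2: S2--a-->S2 (seen), S2--b-->S1 (seen), S2--c-->S0 (seen)
  visit S1: S1--a-->S2 (seen), S1--b-->S0 (seen), S1--c-->S2 (seen)

Answer: S0, S1, S2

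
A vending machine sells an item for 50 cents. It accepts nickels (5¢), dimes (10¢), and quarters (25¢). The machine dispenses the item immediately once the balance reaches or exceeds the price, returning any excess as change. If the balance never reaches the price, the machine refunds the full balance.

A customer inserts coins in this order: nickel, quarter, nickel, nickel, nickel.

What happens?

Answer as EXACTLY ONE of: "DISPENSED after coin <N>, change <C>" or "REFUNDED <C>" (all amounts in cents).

Price: 50¢
Coin 1 (nickel, 5¢): balance = 5¢
Coin 2 (quarter, 25¢): balance = 30¢
Coin 3 (nickel, 5¢): balance = 35¢
Coin 4 (nickel, 5¢): balance = 40¢
Coin 5 (nickel, 5¢): balance = 45¢
All coins inserted, balance 45¢ < price 50¢ → REFUND 45¢

Answer: REFUNDED 45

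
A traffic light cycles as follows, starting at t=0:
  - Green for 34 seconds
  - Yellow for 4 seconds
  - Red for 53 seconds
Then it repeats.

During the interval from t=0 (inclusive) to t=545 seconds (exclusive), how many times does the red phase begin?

Answer: 6

Derivation:
Cycle = 34+4+53 = 91s
red phase starts at t = k*91 + 38 for k=0,1,2,...
Need k*91+38 < 545 → k < 5.571
k ∈ {0, ..., 5} → 6 starts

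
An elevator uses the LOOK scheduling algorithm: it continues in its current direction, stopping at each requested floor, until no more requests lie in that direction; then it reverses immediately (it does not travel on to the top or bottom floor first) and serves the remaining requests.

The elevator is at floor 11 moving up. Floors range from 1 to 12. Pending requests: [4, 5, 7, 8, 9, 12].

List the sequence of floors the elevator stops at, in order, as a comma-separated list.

Answer: 12, 9, 8, 7, 5, 4

Derivation:
Current: 11, moving UP
Serve above first (ascending): [12]
Then reverse, serve below (descending): [9, 8, 7, 5, 4]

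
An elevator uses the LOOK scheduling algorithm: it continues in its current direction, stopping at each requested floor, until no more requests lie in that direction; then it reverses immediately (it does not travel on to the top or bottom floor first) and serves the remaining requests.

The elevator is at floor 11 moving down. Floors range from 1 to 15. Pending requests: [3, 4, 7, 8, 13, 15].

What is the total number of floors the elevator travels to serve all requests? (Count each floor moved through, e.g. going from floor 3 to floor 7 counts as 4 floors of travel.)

Answer: 20

Derivation:
Start at floor 11 moving down, LOOK stop order: [8, 7, 4, 3, 13, 15]
  11 → 8: |8-11| = 3, total = 3
  8 → 7: |7-8| = 1, total = 4
  7 → 4: |4-7| = 3, total = 7
  4 → 3: |3-4| = 1, total = 8
  3 → 13: |13-3| = 10, total = 18
  13 → 15: |15-13| = 2, total = 20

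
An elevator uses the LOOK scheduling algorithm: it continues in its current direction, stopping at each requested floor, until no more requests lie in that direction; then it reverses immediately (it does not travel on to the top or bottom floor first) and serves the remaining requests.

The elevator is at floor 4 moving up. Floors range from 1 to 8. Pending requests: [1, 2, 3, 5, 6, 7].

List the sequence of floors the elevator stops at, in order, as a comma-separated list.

Answer: 5, 6, 7, 3, 2, 1

Derivation:
Current: 4, moving UP
Serve above first (ascending): [5, 6, 7]
Then reverse, serve below (descending): [3, 2, 1]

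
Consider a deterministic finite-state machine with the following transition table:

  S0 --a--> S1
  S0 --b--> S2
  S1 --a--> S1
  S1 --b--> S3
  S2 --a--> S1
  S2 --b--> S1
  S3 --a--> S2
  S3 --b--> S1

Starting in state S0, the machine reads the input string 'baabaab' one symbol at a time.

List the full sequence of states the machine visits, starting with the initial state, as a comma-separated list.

Start: S0
  read 'b': S0 --b--> S2
  read 'a': S2 --a--> S1
  read 'a': S1 --a--> S1
  read 'b': S1 --b--> S3
  read 'a': S3 --a--> S2
  read 'a': S2 --a--> S1
  read 'b': S1 --b--> S3

Answer: S0, S2, S1, S1, S3, S2, S1, S3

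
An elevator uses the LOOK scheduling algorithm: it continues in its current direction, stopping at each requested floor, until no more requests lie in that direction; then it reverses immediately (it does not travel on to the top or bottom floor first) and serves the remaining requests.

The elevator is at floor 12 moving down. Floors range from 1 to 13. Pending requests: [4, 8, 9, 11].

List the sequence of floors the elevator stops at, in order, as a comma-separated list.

Current: 12, moving DOWN
Serve below first (descending): [11, 9, 8, 4]
Then reverse, serve above (ascending): []

Answer: 11, 9, 8, 4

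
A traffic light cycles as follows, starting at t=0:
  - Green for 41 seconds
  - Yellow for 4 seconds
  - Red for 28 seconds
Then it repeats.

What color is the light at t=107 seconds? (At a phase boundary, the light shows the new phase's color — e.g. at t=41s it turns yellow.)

Answer: green

Derivation:
Cycle length = 41 + 4 + 28 = 73s
t = 107, phase_t = 107 mod 73 = 34
34 < 41 (green end) → GREEN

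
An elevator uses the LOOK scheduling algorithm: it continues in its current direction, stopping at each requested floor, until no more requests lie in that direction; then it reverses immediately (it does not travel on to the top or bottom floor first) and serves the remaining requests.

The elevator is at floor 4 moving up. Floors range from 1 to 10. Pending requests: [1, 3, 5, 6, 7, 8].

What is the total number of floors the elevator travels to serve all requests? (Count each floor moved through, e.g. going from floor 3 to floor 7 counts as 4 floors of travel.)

Answer: 11

Derivation:
Start at floor 4 moving up, LOOK stop order: [5, 6, 7, 8, 3, 1]
  4 → 5: |5-4| = 1, total = 1
  5 → 6: |6-5| = 1, total = 2
  6 → 7: |7-6| = 1, total = 3
  7 → 8: |8-7| = 1, total = 4
  8 → 3: |3-8| = 5, total = 9
  3 → 1: |1-3| = 2, total = 11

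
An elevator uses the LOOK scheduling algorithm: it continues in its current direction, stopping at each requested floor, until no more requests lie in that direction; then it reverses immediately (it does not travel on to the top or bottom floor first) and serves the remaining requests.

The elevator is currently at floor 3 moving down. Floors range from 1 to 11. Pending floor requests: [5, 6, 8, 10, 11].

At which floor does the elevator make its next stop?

Answer: 5

Derivation:
Current floor: 3, direction: down
Requests above: [5, 6, 8, 10, 11]
Requests below: []
Moving down but no requests below → reverse; nearest above is min([5, 6, 8, 10, 11]) = 5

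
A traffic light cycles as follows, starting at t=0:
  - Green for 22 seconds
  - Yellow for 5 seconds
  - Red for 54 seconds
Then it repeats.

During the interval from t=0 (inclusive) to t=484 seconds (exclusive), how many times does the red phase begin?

Answer: 6

Derivation:
Cycle = 22+5+54 = 81s
red phase starts at t = k*81 + 27 for k=0,1,2,...
Need k*81+27 < 484 → k < 5.642
k ∈ {0, ..., 5} → 6 starts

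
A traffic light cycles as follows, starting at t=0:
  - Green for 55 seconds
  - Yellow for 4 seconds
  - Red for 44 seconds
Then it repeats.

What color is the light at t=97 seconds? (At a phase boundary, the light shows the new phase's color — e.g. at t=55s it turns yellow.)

Answer: red

Derivation:
Cycle length = 55 + 4 + 44 = 103s
t = 97, phase_t = 97 mod 103 = 97
97 >= 59 → RED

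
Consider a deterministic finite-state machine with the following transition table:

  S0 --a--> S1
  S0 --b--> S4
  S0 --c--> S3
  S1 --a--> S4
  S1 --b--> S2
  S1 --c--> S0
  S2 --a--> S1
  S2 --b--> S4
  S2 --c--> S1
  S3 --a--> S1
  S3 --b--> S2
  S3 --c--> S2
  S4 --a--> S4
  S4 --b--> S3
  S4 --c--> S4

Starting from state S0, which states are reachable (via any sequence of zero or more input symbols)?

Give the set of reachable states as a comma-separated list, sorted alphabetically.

BFS from S0:
  visit S0: S0--a-->S1 (new), S0--b-->S4 (new), S0--c-->S3 (new)
  visit S1: S1--a-->S4 (seen), S1--b-->S2 (new), S1--c-->S0 (seen)
  visit S4: S4--a-->S4 (seen), S4--b-->S3 (seen), S4--c-->S4 (seen)
  visit S3: S3--a-->S1 (seen), S3--b-->S2 (seen), S3--c-->S2 (seen)
  visit S2: S2--a-->S1 (seen), S2--b-->S4 (seen), S2--c-->S1 (seen)

Answer: S0, S1, S2, S3, S4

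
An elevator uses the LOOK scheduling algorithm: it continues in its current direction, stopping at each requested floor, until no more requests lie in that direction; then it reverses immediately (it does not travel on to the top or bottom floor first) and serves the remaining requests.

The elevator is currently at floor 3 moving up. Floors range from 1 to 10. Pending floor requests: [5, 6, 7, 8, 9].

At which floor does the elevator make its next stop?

Current floor: 3, direction: up
Requests above: [5, 6, 7, 8, 9]
Requests below: []
Moving up and requests lie above → nearest above is min([5, 6, 7, 8, 9]) = 5

Answer: 5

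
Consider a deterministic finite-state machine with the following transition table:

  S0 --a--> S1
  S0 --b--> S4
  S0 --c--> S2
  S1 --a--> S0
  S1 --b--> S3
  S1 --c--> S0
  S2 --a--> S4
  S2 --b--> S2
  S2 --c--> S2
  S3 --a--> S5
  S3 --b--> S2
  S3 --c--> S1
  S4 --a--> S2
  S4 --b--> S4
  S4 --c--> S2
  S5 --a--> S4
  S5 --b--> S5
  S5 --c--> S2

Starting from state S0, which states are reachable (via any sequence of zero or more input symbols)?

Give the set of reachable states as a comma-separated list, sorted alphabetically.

BFS from S0:
  visit S0: S0--a-->S1 (new), S0--b-->S4 (new), S0--c-->S2 (new)
  visit S1: S1--a-->S0 (seen), S1--b-->S3 (new), S1--c-->S0 (seen)
  visit S4: S4--a-->S2 (seen), S4--b-->S4 (seen), S4--c-->S2 (seen)
  visit S2: S2--a-->S4 (seen), S2--b-->S2 (seen), S2--c-->S2 (seen)
  visit S3: S3--a-->S5 (new), S3--b-->S2 (seen), S3--c-->S1 (seen)
  visit S5: S5--a-->S4 (seen), S5--b-->S5 (seen), S5--c-->S2 (seen)

Answer: S0, S1, S2, S3, S4, S5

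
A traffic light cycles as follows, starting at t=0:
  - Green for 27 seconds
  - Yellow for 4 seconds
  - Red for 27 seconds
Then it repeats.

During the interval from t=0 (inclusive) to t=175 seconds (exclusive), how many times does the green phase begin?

Cycle = 27+4+27 = 58s
green phase starts at t = k*58 + 0 for k=0,1,2,...
Need k*58+0 < 175 → k < 3.017
k ∈ {0, ..., 3} → 4 starts

Answer: 4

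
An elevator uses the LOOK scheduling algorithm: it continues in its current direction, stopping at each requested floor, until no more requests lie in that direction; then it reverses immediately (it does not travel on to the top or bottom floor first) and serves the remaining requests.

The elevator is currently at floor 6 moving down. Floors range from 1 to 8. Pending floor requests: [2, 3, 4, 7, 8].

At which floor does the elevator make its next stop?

Current floor: 6, direction: down
Requests above: [7, 8]
Requests below: [2, 3, 4]
Moving down and requests lie below → nearest below is max([2, 3, 4]) = 4

Answer: 4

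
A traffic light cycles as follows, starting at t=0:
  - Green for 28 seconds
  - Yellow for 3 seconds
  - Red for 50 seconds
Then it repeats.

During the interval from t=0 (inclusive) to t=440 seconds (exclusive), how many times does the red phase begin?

Answer: 6

Derivation:
Cycle = 28+3+50 = 81s
red phase starts at t = k*81 + 31 for k=0,1,2,...
Need k*81+31 < 440 → k < 5.049
k ∈ {0, ..., 5} → 6 starts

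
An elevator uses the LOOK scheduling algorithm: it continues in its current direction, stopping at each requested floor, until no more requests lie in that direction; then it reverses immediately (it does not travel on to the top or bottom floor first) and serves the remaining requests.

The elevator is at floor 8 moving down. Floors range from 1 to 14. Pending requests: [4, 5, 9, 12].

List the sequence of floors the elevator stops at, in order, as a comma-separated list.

Answer: 5, 4, 9, 12

Derivation:
Current: 8, moving DOWN
Serve below first (descending): [5, 4]
Then reverse, serve above (ascending): [9, 12]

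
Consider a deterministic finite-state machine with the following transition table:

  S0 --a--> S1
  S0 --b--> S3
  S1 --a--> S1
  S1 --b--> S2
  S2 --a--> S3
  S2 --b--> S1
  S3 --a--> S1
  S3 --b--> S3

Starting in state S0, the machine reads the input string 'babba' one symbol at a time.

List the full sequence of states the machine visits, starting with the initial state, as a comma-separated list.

Start: S0
  read 'b': S0 --b--> S3
  read 'a': S3 --a--> S1
  read 'b': S1 --b--> S2
  read 'b': S2 --b--> S1
  read 'a': S1 --a--> S1

Answer: S0, S3, S1, S2, S1, S1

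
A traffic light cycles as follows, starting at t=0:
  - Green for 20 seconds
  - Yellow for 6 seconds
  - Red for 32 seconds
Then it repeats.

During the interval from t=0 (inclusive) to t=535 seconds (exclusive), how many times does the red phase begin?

Answer: 9

Derivation:
Cycle = 20+6+32 = 58s
red phase starts at t = k*58 + 26 for k=0,1,2,...
Need k*58+26 < 535 → k < 8.776
k ∈ {0, ..., 8} → 9 starts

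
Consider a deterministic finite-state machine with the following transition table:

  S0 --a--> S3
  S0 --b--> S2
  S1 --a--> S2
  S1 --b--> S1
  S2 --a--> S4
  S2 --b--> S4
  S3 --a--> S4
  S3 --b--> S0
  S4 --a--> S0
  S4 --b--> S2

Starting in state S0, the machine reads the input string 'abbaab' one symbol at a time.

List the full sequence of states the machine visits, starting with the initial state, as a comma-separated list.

Answer: S0, S3, S0, S2, S4, S0, S2

Derivation:
Start: S0
  read 'a': S0 --a--> S3
  read 'b': S3 --b--> S0
  read 'b': S0 --b--> S2
  read 'a': S2 --a--> S4
  read 'a': S4 --a--> S0
  read 'b': S0 --b--> S2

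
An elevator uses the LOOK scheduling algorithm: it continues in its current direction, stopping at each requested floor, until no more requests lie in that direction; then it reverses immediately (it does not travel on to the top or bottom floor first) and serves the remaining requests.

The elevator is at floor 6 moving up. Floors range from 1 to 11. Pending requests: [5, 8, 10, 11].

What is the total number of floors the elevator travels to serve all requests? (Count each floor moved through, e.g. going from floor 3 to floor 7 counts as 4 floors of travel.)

Answer: 11

Derivation:
Start at floor 6 moving up, LOOK stop order: [8, 10, 11, 5]
  6 → 8: |8-6| = 2, total = 2
  8 → 10: |10-8| = 2, total = 4
  10 → 11: |11-10| = 1, total = 5
  11 → 5: |5-11| = 6, total = 11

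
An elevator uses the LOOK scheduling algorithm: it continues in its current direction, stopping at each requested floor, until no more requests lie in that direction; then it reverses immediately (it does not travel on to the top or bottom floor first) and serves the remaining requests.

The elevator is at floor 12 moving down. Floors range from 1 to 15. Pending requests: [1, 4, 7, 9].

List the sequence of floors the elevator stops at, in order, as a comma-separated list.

Current: 12, moving DOWN
Serve below first (descending): [9, 7, 4, 1]
Then reverse, serve above (ascending): []

Answer: 9, 7, 4, 1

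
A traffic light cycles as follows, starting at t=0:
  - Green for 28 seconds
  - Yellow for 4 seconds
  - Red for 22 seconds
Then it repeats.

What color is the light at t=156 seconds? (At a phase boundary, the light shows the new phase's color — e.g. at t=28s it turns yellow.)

Answer: red

Derivation:
Cycle length = 28 + 4 + 22 = 54s
t = 156, phase_t = 156 mod 54 = 48
48 >= 32 → RED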